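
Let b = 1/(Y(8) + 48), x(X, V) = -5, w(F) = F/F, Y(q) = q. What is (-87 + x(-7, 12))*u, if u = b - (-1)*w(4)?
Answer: -1311/14 ≈ -93.643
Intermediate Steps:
w(F) = 1
b = 1/56 (b = 1/(8 + 48) = 1/56 ≈ 0.017857)
u = 57/56 (u = 1/56 - (-1) = 1/56 - 1*(-1) = 1/56 + 1 = 57/56 ≈ 1.0179)
(-87 + x(-7, 12))*u = (-87 - 5)*(57/56) = -92*57/56 = -1311/14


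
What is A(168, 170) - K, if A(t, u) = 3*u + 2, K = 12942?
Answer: -12430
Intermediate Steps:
A(t, u) = 2 + 3*u
A(168, 170) - K = (2 + 3*170) - 1*12942 = (2 + 510) - 12942 = 512 - 12942 = -12430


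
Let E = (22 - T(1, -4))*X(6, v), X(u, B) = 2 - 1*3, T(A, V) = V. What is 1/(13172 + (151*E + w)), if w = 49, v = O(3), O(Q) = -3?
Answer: 1/9295 ≈ 0.00010758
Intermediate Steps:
v = -3
X(u, B) = -1 (X(u, B) = 2 - 3 = -1)
E = -26 (E = (22 - 1*(-4))*(-1) = (22 + 4)*(-1) = 26*(-1) = -26)
1/(13172 + (151*E + w)) = 1/(13172 + (151*(-26) + 49)) = 1/(13172 + (-3926 + 49)) = 1/(13172 - 3877) = 1/9295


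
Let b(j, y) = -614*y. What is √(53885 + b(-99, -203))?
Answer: √178527 ≈ 422.52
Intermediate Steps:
√(53885 + b(-99, -203)) = √(53885 - 614*(-203)) = √(53885 + 124642) = √178527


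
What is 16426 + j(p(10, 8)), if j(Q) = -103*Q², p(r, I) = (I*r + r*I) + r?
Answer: -2960274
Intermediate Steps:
p(r, I) = r + 2*I*r (p(r, I) = (I*r + I*r) + r = 2*I*r + r = r + 2*I*r)
16426 + j(p(10, 8)) = 16426 - 103*100*(1 + 2*8)² = 16426 - 103*100*(1 + 16)² = 16426 - 103*(10*17)² = 16426 - 103*170² = 16426 - 103*28900 = 16426 - 2976700 = -2960274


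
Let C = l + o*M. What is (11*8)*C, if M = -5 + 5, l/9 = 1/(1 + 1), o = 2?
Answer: 396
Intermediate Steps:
l = 9/2 (l = 9/(1 + 1) = 9/2 ≈ 4.5000)
M = 0
C = 9/2 (C = 9/2 + 2*0 = 9/2 + 0 = 9/2 ≈ 4.5000)
(11*8)*C = (11*8)*(9/2) = 88*(9/2) = 396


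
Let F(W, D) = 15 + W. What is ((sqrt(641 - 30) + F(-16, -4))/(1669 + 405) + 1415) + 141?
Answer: 3227143/2074 + sqrt(611)/2074 ≈ 1556.0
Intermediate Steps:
((sqrt(641 - 30) + F(-16, -4))/(1669 + 405) + 1415) + 141 = ((sqrt(641 - 30) + (15 - 16))/(1669 + 405) + 1415) + 141 = ((sqrt(611) - 1)/2074 + 1415) + 141 = ((-1 + sqrt(611))*(1/2074) + 1415) + 141 = ((-1/2074 + sqrt(611)/2074) + 1415) + 141 = (2934709/2074 + sqrt(611)/2074) + 141 = 3227143/2074 + sqrt(611)/2074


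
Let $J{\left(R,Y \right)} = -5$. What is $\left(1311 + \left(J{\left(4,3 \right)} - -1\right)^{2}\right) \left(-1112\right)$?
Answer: $-1475624$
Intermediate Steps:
$\left(1311 + \left(J{\left(4,3 \right)} - -1\right)^{2}\right) \left(-1112\right) = \left(1311 + \left(-5 - -1\right)^{2}\right) \left(-1112\right) = \left(1311 + \left(-5 + \left(-3 + 4\right)\right)^{2}\right) \left(-1112\right) = \left(1311 + \left(-5 + 1\right)^{2}\right) \left(-1112\right) = \left(1311 + \left(-4\right)^{2}\right) \left(-1112\right) = \left(1311 + 16\right) \left(-1112\right) = 1327 \left(-1112\right) = -1475624$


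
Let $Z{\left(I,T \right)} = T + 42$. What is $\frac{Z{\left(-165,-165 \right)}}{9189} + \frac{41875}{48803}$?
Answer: $\frac{126262202}{149483589} \approx 0.84466$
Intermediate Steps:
$Z{\left(I,T \right)} = 42 + T$
$\frac{Z{\left(-165,-165 \right)}}{9189} + \frac{41875}{48803} = \frac{42 - 165}{9189} + \frac{41875}{48803} = \left(-123\right) \frac{1}{9189} + 41875 \cdot \frac{1}{48803} = - \frac{41}{3063} + \frac{41875}{48803} = \frac{126262202}{149483589}$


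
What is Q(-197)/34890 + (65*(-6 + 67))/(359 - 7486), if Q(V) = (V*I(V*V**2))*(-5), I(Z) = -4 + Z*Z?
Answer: 27355779042940568535/16577402 ≈ 1.6502e+12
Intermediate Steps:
I(Z) = -4 + Z**2
Q(V) = -5*V*(-4 + V**6) (Q(V) = (V*(-4 + (V*V**2)**2))*(-5) = (V*(-4 + (V**3)**2))*(-5) = (V*(-4 + V**6))*(-5) = -5*V*(-4 + V**6))
Q(-197)/34890 + (65*(-6 + 67))/(359 - 7486) = (5*(-197)*(4 - 1*(-197)**6))/34890 + (65*(-6 + 67))/(359 - 7486) = (5*(-197)*(4 - 1*58451728309129))*(1/34890) + (65*61)/(-7127) = (5*(-197)*(4 - 58451728309129))*(1/34890) + 3965*(-1/7127) = (5*(-197)*(-58451728309125))*(1/34890) - 3965/7127 = 57574952384488125*(1/34890) - 3965/7127 = 3838330158965875/2326 - 3965/7127 = 27355779042940568535/16577402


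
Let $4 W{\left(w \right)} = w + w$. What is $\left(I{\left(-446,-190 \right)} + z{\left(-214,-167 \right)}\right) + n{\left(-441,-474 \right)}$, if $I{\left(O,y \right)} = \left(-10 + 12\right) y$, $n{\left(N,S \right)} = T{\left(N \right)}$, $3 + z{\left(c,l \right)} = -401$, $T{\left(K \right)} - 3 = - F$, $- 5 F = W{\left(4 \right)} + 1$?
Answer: $- \frac{3902}{5} \approx -780.4$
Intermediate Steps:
$W{\left(w \right)} = \frac{w}{2}$ ($W{\left(w \right)} = \frac{w + w}{4} = \frac{2 w}{4} = \frac{w}{2}$)
$F = - \frac{3}{5}$ ($F = - \frac{\frac{1}{2} \cdot 4 + 1}{5} = - \frac{2 + 1}{5} = \left(- \frac{1}{5}\right) 3 = - \frac{3}{5} \approx -0.6$)
$T{\left(K \right)} = \frac{18}{5}$ ($T{\left(K \right)} = 3 - - \frac{3}{5} = 3 + \frac{3}{5} = \frac{18}{5}$)
$z{\left(c,l \right)} = -404$ ($z{\left(c,l \right)} = -3 - 401 = -404$)
$n{\left(N,S \right)} = \frac{18}{5}$
$I{\left(O,y \right)} = 2 y$
$\left(I{\left(-446,-190 \right)} + z{\left(-214,-167 \right)}\right) + n{\left(-441,-474 \right)} = \left(2 \left(-190\right) - 404\right) + \frac{18}{5} = \left(-380 - 404\right) + \frac{18}{5} = -784 + \frac{18}{5} = - \frac{3902}{5}$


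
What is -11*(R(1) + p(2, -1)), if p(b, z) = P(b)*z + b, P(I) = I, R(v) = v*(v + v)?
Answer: -22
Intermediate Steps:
R(v) = 2*v² (R(v) = v*(2*v) = 2*v²)
p(b, z) = b + b*z (p(b, z) = b*z + b = b + b*z)
-11*(R(1) + p(2, -1)) = -11*(2*1² + 2*(1 - 1)) = -11*(2*1 + 2*0) = -11*(2 + 0) = -11*2 = -22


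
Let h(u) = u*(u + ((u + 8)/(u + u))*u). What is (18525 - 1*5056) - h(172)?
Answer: -31595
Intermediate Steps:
h(u) = u*(4 + 3*u/2) (h(u) = u*(u + ((8 + u)/((2*u)))*u) = u*(u + ((8 + u)*(1/(2*u)))*u) = u*(u + ((8 + u)/(2*u))*u) = u*(u + (4 + u/2)) = u*(4 + 3*u/2))
(18525 - 1*5056) - h(172) = (18525 - 1*5056) - 172*(8 + 3*172)/2 = (18525 - 5056) - 172*(8 + 516)/2 = 13469 - 172*524/2 = 13469 - 1*45064 = 13469 - 45064 = -31595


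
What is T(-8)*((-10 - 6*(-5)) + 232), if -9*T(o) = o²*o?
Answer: 14336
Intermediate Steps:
T(o) = -o³/9 (T(o) = -o²*o/9 = -o³/9)
T(-8)*((-10 - 6*(-5)) + 232) = (-⅑*(-8)³)*((-10 - 6*(-5)) + 232) = (-⅑*(-512))*((-10 + 30) + 232) = 512*(20 + 232)/9 = (512/9)*252 = 14336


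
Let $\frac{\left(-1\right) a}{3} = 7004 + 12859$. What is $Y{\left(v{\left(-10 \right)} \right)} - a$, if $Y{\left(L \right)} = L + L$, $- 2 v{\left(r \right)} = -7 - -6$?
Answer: $59590$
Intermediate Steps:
$v{\left(r \right)} = \frac{1}{2}$ ($v{\left(r \right)} = - \frac{-7 - -6}{2} = - \frac{-7 + 6}{2} = \left(- \frac{1}{2}\right) \left(-1\right) = \frac{1}{2}$)
$Y{\left(L \right)} = 2 L$
$a = -59589$ ($a = - 3 \left(7004 + 12859\right) = \left(-3\right) 19863 = -59589$)
$Y{\left(v{\left(-10 \right)} \right)} - a = 2 \cdot \frac{1}{2} - -59589 = 1 + 59589 = 59590$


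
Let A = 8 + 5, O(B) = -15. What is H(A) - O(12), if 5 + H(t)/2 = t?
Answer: 31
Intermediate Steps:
A = 13
H(t) = -10 + 2*t
H(A) - O(12) = (-10 + 2*13) - 1*(-15) = (-10 + 26) + 15 = 16 + 15 = 31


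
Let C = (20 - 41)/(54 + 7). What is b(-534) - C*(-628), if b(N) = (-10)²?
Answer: -7088/61 ≈ -116.20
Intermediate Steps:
b(N) = 100
C = -21/61 ≈ -0.34426
b(-534) - C*(-628) = 100 - (-21)*(-628)/61 = 100 - 1*13188/61 = 100 - 13188/61 = -7088/61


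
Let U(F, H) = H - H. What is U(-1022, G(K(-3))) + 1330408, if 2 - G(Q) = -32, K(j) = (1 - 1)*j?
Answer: 1330408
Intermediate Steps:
K(j) = 0 (K(j) = 0*j = 0)
G(Q) = 34 (G(Q) = 2 - 1*(-32) = 2 + 32 = 34)
U(F, H) = 0
U(-1022, G(K(-3))) + 1330408 = 0 + 1330408 = 1330408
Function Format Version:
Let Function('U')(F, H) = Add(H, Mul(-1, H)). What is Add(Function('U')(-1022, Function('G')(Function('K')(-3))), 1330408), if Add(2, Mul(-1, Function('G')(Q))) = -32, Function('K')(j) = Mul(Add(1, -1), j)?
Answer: 1330408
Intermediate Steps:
Function('K')(j) = 0 (Function('K')(j) = Mul(0, j) = 0)
Function('G')(Q) = 34 (Function('G')(Q) = Add(2, Mul(-1, -32)) = Add(2, 32) = 34)
Function('U')(F, H) = 0
Add(Function('U')(-1022, Function('G')(Function('K')(-3))), 1330408) = Add(0, 1330408) = 1330408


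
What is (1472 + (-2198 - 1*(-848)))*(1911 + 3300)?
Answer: 635742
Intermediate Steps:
(1472 + (-2198 - 1*(-848)))*(1911 + 3300) = (1472 + (-2198 + 848))*5211 = (1472 - 1350)*5211 = 122*5211 = 635742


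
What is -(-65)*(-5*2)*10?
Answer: -6500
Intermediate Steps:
-(-65)*(-5*2)*10 = -(-65)*(-10)*10 = -13*50*10 = -650*10 = -6500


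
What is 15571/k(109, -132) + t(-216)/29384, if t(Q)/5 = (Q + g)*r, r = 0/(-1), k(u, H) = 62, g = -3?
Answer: 15571/62 ≈ 251.15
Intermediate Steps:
r = 0 (r = 0*(-1) = 0)
t(Q) = 0 (t(Q) = 5*((Q - 3)*0) = 5*((-3 + Q)*0) = 5*0 = 0)
15571/k(109, -132) + t(-216)/29384 = 15571/62 + 0/29384 = 15571*(1/62) + 0*(1/29384) = 15571/62 + 0 = 15571/62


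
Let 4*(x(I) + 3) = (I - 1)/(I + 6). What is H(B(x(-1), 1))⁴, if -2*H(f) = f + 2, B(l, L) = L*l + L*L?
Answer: 1/160000 ≈ 6.2500e-6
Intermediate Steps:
x(I) = -3 + (-1 + I)/(4*(6 + I)) (x(I) = -3 + ((I - 1)/(I + 6))/4 = -3 + ((-1 + I)/(6 + I))/4 = -3 + (-1 + I)/(4*(6 + I)))
B(l, L) = L² + L*l (B(l, L) = L*l + L² = L² + L*l)
H(f) = -1 - f/2 (H(f) = -(f + 2)/2 = -(2 + f)/2 = -1 - f/2)
H(B(x(-1), 1))⁴ = (-1 - (1 + (-73 - 11*(-1))/(4*(6 - 1)))/2)⁴ = (-1 - (1 + (¼)*(-73 + 11)/5)/2)⁴ = (-1 - (1 + (¼)*(⅕)*(-62))/2)⁴ = (-1 - (1 - 31/10)/2)⁴ = (-1 - (-21)/(2*10))⁴ = (-1 - ½*(-21/10))⁴ = (-1 + 21/20)⁴ = (1/20)⁴ = 1/160000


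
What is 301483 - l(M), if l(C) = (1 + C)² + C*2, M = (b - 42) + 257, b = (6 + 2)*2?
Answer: 247197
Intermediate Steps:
b = 16 (b = 8*2 = 16)
M = 231 (M = (16 - 42) + 257 = -26 + 257 = 231)
l(C) = (1 + C)² + 2*C
301483 - l(M) = 301483 - ((1 + 231)² + 2*231) = 301483 - (232² + 462) = 301483 - (53824 + 462) = 301483 - 1*54286 = 301483 - 54286 = 247197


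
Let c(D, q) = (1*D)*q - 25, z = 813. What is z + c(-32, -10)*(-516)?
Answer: -151407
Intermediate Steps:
c(D, q) = -25 + D*q (c(D, q) = D*q - 25 = -25 + D*q)
z + c(-32, -10)*(-516) = 813 + (-25 - 32*(-10))*(-516) = 813 + (-25 + 320)*(-516) = 813 + 295*(-516) = 813 - 152220 = -151407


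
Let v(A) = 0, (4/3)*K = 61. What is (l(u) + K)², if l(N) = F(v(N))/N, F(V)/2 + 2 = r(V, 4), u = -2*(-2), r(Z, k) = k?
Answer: 34969/16 ≈ 2185.6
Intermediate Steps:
K = 183/4 (K = (¾)*61 = 183/4 ≈ 45.750)
u = 4
F(V) = 4 (F(V) = -4 + 2*4 = -4 + 8 = 4)
l(N) = 4/N
(l(u) + K)² = (4/4 + 183/4)² = (4*(¼) + 183/4)² = (1 + 183/4)² = (187/4)² = 34969/16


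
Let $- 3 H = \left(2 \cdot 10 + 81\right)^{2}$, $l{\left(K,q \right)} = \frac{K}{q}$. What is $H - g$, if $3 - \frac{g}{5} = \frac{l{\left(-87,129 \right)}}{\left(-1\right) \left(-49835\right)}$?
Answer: $- \frac{4391241013}{1285743} \approx -3415.3$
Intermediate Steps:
$g = \frac{6428744}{428581}$ ($g = 15 - 5 \frac{\left(-87\right) \frac{1}{129}}{\left(-1\right) \left(-49835\right)} = 15 - 5 \frac{\left(-87\right) \frac{1}{129}}{49835} = 15 - 5 \left(\left(- \frac{29}{43}\right) \frac{1}{49835}\right) = 15 - - \frac{29}{428581} = 15 + \frac{29}{428581} = \frac{6428744}{428581} \approx 15.0$)
$H = - \frac{10201}{3}$ ($H = - \frac{\left(2 \cdot 10 + 81\right)^{2}}{3} = - \frac{\left(20 + 81\right)^{2}}{3} = - \frac{101^{2}}{3} = \left(- \frac{1}{3}\right) 10201 = - \frac{10201}{3} \approx -3400.3$)
$H - g = - \frac{10201}{3} - \frac{6428744}{428581} = - \frac{4391241013}{1285743}$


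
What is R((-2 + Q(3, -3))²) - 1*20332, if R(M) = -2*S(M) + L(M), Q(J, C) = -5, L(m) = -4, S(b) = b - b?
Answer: -20336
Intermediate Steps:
S(b) = 0
R(M) = -4 (R(M) = -2*0 - 4 = 0 - 4 = -4)
R((-2 + Q(3, -3))²) - 1*20332 = -4 - 1*20332 = -4 - 20332 = -20336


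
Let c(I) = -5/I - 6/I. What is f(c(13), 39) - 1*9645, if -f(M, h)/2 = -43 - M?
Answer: -124289/13 ≈ -9560.7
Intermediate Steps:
c(I) = -11/I
f(M, h) = 86 + 2*M (f(M, h) = -2*(-43 - M) = 86 + 2*M)
f(c(13), 39) - 1*9645 = (86 + 2*(-11/13)) - 1*9645 = (86 + 2*(-11*1/13)) - 9645 = (86 + 2*(-11/13)) - 9645 = (86 - 22/13) - 9645 = 1096/13 - 9645 = -124289/13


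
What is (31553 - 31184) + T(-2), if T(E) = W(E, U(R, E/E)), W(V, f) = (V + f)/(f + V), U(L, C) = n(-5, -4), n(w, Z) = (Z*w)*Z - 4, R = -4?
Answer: 370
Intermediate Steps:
n(w, Z) = -4 + w*Z**2 (n(w, Z) = w*Z**2 - 4 = -4 + w*Z**2)
U(L, C) = -84 (U(L, C) = -4 - 5*(-4)**2 = -4 - 5*16 = -4 - 80 = -84)
W(V, f) = 1 (W(V, f) = (V + f)/(V + f) = 1)
T(E) = 1
(31553 - 31184) + T(-2) = (31553 - 31184) + 1 = 369 + 1 = 370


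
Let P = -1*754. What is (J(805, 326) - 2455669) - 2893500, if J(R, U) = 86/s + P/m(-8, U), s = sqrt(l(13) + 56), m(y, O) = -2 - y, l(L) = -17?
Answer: -16047884/3 + 86*sqrt(39)/39 ≈ -5.3493e+6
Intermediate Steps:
s = sqrt(39) (s = sqrt(-17 + 56) = sqrt(39) ≈ 6.2450)
P = -754
J(R, U) = -377/3 + 86*sqrt(39)/39 (J(R, U) = 86/(sqrt(39)) - 754/(-2 - 1*(-8)) = 86*(sqrt(39)/39) - 754/(-2 + 8) = 86*sqrt(39)/39 - 754/6 = 86*sqrt(39)/39 - 754*1/6 = 86*sqrt(39)/39 - 377/3 = -377/3 + 86*sqrt(39)/39)
(J(805, 326) - 2455669) - 2893500 = ((-377/3 + 86*sqrt(39)/39) - 2455669) - 2893500 = (-7367384/3 + 86*sqrt(39)/39) - 2893500 = -16047884/3 + 86*sqrt(39)/39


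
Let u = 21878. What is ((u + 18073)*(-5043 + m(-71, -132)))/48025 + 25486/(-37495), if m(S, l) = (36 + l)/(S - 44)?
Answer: -7554199614937/1800697375 ≈ -4195.1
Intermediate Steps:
m(S, l) = (36 + l)/(-44 + S)
((u + 18073)*(-5043 + m(-71, -132)))/48025 + 25486/(-37495) = ((21878 + 18073)*(-5043 + (36 - 132)/(-44 - 71)))/48025 + 25486/(-37495) = (39951*(-5043 - 96/(-115)))*(1/48025) + 25486*(-1/37495) = (39951*(-5043 - 1/115*(-96)))*(1/48025) - 25486/37495 = (39951*(-5043 + 96/115))*(1/48025) - 25486/37495 = (39951*(-579849/115))*(1/48025) - 25486/37495 = -1007197713/5*1/48025 - 25486/37495 = -1007197713/240125 - 25486/37495 = -7554199614937/1800697375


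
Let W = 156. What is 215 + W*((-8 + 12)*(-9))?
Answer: -5401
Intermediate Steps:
215 + W*((-8 + 12)*(-9)) = 215 + 156*((-8 + 12)*(-9)) = 215 + 156*(4*(-9)) = 215 + 156*(-36) = 215 - 5616 = -5401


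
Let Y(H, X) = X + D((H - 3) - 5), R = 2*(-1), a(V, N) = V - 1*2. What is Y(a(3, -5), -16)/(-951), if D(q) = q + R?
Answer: 25/951 ≈ 0.026288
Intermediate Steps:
a(V, N) = -2 + V (a(V, N) = V - 2 = -2 + V)
R = -2
D(q) = -2 + q (D(q) = q - 2 = -2 + q)
Y(H, X) = -10 + H + X (Y(H, X) = X + (-2 + ((H - 3) - 5)) = X + (-2 + ((-3 + H) - 5)) = X + (-2 + (-8 + H)) = X + (-10 + H) = -10 + H + X)
Y(a(3, -5), -16)/(-951) = (-10 + (-2 + 3) - 16)/(-951) = (-10 + 1 - 16)*(-1/951) = -25*(-1/951) = 25/951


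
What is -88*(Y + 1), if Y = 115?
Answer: -10208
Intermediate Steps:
-88*(Y + 1) = -88*(115 + 1) = -88*116 = -10208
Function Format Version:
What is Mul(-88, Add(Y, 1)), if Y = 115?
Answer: -10208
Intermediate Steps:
Mul(-88, Add(Y, 1)) = Mul(-88, Add(115, 1)) = Mul(-88, 116) = -10208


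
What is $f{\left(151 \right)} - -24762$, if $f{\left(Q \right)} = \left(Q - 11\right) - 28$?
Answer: $24874$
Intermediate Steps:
$f{\left(Q \right)} = -39 + Q$ ($f{\left(Q \right)} = \left(-11 + Q\right) - 28 = -39 + Q$)
$f{\left(151 \right)} - -24762 = \left(-39 + 151\right) - -24762 = 112 + 24762 = 24874$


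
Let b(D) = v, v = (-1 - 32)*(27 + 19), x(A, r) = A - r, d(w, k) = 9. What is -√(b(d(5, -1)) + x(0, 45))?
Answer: -I*√1563 ≈ -39.535*I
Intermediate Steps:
v = -1518 (v = -33*46 = -1518)
b(D) = -1518
-√(b(d(5, -1)) + x(0, 45)) = -√(-1518 + (0 - 1*45)) = -√(-1518 + (0 - 45)) = -√(-1518 - 45) = -√(-1563) = -I*√1563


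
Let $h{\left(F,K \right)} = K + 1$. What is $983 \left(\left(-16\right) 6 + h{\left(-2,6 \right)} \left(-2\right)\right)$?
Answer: $-108130$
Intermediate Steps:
$h{\left(F,K \right)} = 1 + K$
$983 \left(\left(-16\right) 6 + h{\left(-2,6 \right)} \left(-2\right)\right) = 983 \left(\left(-16\right) 6 + \left(1 + 6\right) \left(-2\right)\right) = 983 \left(-96 + 7 \left(-2\right)\right) = 983 \left(-96 - 14\right) = 983 \left(-110\right) = -108130$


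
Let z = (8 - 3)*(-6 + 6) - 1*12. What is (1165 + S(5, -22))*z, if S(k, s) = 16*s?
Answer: -9756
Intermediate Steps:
z = -12 (z = 5*0 - 12 = 0 - 12 = -12)
(1165 + S(5, -22))*z = (1165 + 16*(-22))*(-12) = (1165 - 352)*(-12) = 813*(-12) = -9756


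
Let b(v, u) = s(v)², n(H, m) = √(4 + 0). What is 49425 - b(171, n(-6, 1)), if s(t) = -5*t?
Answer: -681600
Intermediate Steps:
n(H, m) = 2 (n(H, m) = √4 = 2)
b(v, u) = 25*v² (b(v, u) = (-5*v)² = 25*v²)
49425 - b(171, n(-6, 1)) = 49425 - 25*171² = 49425 - 25*29241 = 49425 - 1*731025 = 49425 - 731025 = -681600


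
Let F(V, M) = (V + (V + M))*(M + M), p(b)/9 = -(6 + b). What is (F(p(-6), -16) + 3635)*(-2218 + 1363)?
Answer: -3545685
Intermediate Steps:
p(b) = -54 - 9*b (p(b) = 9*(-(6 + b)) = 9*(-6 - b) = -54 - 9*b)
F(V, M) = 2*M*(M + 2*V) (F(V, M) = (V + (M + V))*(2*M) = (M + 2*V)*(2*M) = 2*M*(M + 2*V))
(F(p(-6), -16) + 3635)*(-2218 + 1363) = (2*(-16)*(-16 + 2*(-54 - 9*(-6))) + 3635)*(-2218 + 1363) = (2*(-16)*(-16 + 2*(-54 + 54)) + 3635)*(-855) = (2*(-16)*(-16 + 2*0) + 3635)*(-855) = (2*(-16)*(-16 + 0) + 3635)*(-855) = (2*(-16)*(-16) + 3635)*(-855) = (512 + 3635)*(-855) = 4147*(-855) = -3545685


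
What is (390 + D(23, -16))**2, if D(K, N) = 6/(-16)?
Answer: 9715689/64 ≈ 1.5181e+5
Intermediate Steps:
D(K, N) = -3/8 (D(K, N) = 6*(-1/16) = -3/8)
(390 + D(23, -16))**2 = (390 - 3/8)**2 = (3117/8)**2 = 9715689/64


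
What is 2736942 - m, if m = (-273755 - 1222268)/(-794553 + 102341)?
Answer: 1894542599681/692212 ≈ 2.7369e+6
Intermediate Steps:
m = 1496023/692212 (m = -1496023/(-692212) = -1496023*(-1/692212) = 1496023/692212 ≈ 2.1612)
2736942 - m = 2736942 - 1*1496023/692212 = 2736942 - 1496023/692212 = 1894542599681/692212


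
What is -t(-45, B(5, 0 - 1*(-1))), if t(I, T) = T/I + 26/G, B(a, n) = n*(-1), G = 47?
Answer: -1217/2115 ≈ -0.57541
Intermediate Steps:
B(a, n) = -n
t(I, T) = 26/47 + T/I (t(I, T) = T/I + 26/47 = 26/47 + T/I)
-t(-45, B(5, 0 - 1*(-1))) = -(26/47 - (0 - 1*(-1))/(-45)) = -(26/47 - (0 + 1)*(-1/45)) = -(26/47 - 1*1*(-1/45)) = -(26/47 - 1*(-1/45)) = -(26/47 + 1/45) = -1*1217/2115 = -1217/2115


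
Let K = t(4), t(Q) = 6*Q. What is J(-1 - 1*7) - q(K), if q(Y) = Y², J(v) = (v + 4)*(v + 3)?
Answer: -556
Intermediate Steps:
J(v) = (3 + v)*(4 + v) (J(v) = (4 + v)*(3 + v) = (3 + v)*(4 + v))
K = 24 (K = 6*4 = 24)
J(-1 - 1*7) - q(K) = (12 + (-1 - 1*7)² + 7*(-1 - 1*7)) - 1*24² = (12 + (-1 - 7)² + 7*(-1 - 7)) - 1*576 = (12 + (-8)² + 7*(-8)) - 576 = (12 + 64 - 56) - 576 = 20 - 576 = -556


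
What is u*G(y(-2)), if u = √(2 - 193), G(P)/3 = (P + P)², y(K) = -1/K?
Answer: 3*I*√191 ≈ 41.461*I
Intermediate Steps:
G(P) = 12*P² (G(P) = 3*(P + P)² = 3*(2*P)² = 3*(4*P²) = 12*P²)
u = I*√191 (u = √(-191) = I*√191 ≈ 13.82*I)
u*G(y(-2)) = (I*√191)*(12*(-1/(-2))²) = (I*√191)*(12*(-1*(-½))²) = (I*√191)*(12*(½)²) = (I*√191)*(12*(¼)) = (I*√191)*3 = 3*I*√191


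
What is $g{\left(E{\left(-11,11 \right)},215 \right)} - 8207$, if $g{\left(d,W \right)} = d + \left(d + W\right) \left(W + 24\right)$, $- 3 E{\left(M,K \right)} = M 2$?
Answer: $44938$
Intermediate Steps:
$E{\left(M,K \right)} = - \frac{2 M}{3}$ ($E{\left(M,K \right)} = - \frac{M 2}{3} = - \frac{2 M}{3}$)
$g{\left(d,W \right)} = d + \left(24 + W\right) \left(W + d\right)$ ($g{\left(d,W \right)} = d + \left(W + d\right) \left(24 + W\right) = d + \left(24 + W\right) \left(W + d\right)$)
$g{\left(E{\left(-11,11 \right)},215 \right)} - 8207 = \left(215^{2} + 24 \cdot 215 + 25 \left(\left(- \frac{2}{3}\right) \left(-11\right)\right) + 215 \left(\left(- \frac{2}{3}\right) \left(-11\right)\right)\right) - 8207 = \left(46225 + 5160 + 25 \cdot \frac{22}{3} + 215 \cdot \frac{22}{3}\right) - 8207 = \left(46225 + 5160 + \frac{550}{3} + \frac{4730}{3}\right) - 8207 = 53145 - 8207 = 44938$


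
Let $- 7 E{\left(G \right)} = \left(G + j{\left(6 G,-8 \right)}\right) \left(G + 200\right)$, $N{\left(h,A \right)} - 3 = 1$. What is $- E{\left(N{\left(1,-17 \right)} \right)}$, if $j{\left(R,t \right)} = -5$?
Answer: $- \frac{204}{7} \approx -29.143$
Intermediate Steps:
$N{\left(h,A \right)} = 4$ ($N{\left(h,A \right)} = 3 + 1 = 4$)
$E{\left(G \right)} = - \frac{\left(-5 + G\right) \left(200 + G\right)}{7}$ ($E{\left(G \right)} = - \frac{\left(G - 5\right) \left(G + 200\right)}{7} = - \frac{\left(-5 + G\right) \left(200 + G\right)}{7}$)
$- E{\left(N{\left(1,-17 \right)} \right)} = - (\frac{1000}{7} - \frac{780}{7} - \frac{4^{2}}{7}) = - (\frac{1000}{7} - \frac{780}{7} - \frac{16}{7}) = \left(-1\right) \frac{204}{7} = - \frac{204}{7}$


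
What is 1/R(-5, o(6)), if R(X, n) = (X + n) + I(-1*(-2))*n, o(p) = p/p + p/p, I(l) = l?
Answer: 1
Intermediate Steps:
o(p) = 2 (o(p) = 1 + 1 = 2)
R(X, n) = X + 3*n (R(X, n) = (X + n) + (-1*(-2))*n = (X + n) + 2*n = X + 3*n)
1/R(-5, o(6)) = 1/(-5 + 3*2) = 1/(-5 + 6) = 1/1 = 1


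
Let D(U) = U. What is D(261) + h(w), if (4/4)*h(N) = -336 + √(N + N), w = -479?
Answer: -75 + I*√958 ≈ -75.0 + 30.952*I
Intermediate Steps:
h(N) = -336 + √2*√N (h(N) = -336 + √(N + N) = -336 + √(2*N) = -336 + √2*√N)
D(261) + h(w) = 261 + (-336 + √2*√(-479)) = 261 + (-336 + √2*(I*√479)) = 261 + (-336 + I*√958) = -75 + I*√958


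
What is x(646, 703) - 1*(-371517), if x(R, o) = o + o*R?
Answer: 826358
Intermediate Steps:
x(R, o) = o + R*o
x(646, 703) - 1*(-371517) = 703*(1 + 646) - 1*(-371517) = 703*647 + 371517 = 454841 + 371517 = 826358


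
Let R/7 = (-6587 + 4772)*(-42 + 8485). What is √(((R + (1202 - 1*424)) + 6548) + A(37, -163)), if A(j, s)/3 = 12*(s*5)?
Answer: I*√107290329 ≈ 10358.0*I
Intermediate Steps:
A(j, s) = 180*s (A(j, s) = 3*(12*(s*5)) = 3*(12*(5*s)) = 3*(60*s) = 180*s)
R = -107268315 (R = 7*((-6587 + 4772)*(-42 + 8485)) = 7*(-1815*8443) = 7*(-15324045) = -107268315)
√(((R + (1202 - 1*424)) + 6548) + A(37, -163)) = √(((-107268315 + (1202 - 1*424)) + 6548) + 180*(-163)) = √(((-107268315 + (1202 - 424)) + 6548) - 29340) = √(((-107268315 + 778) + 6548) - 29340) = √((-107267537 + 6548) - 29340) = √(-107260989 - 29340) = √(-107290329) = I*√107290329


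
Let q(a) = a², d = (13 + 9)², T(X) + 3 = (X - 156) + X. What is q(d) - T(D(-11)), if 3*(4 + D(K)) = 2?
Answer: 703265/3 ≈ 2.3442e+5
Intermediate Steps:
D(K) = -10/3 (D(K) = -4 + (⅓)*2 = -4 + ⅔ = -10/3)
T(X) = -159 + 2*X (T(X) = -3 + ((X - 156) + X) = -3 + ((-156 + X) + X) = -3 + (-156 + 2*X) = -159 + 2*X)
d = 484 (d = 22² = 484)
q(d) - T(D(-11)) = 484² - (-159 + 2*(-10/3)) = 234256 - (-159 - 20/3) = 234256 - 1*(-497/3) = 234256 + 497/3 = 703265/3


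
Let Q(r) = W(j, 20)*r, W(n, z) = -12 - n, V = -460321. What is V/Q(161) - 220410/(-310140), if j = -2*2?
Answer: 794710239/2219224 ≈ 358.10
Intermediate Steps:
j = -4
Q(r) = -8*r (Q(r) = (-12 - 1*(-4))*r = (-12 + 4)*r = -8*r)
V/Q(161) - 220410/(-310140) = -460321/((-8*161)) - 220410/(-310140) = -460321/(-1288) - 220410*(-1/310140) = -460321*(-1/1288) + 2449/3446 = 460321/1288 + 2449/3446 = 794710239/2219224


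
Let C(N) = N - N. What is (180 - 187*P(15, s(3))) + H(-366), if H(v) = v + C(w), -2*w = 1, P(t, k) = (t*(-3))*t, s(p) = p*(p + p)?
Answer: 126039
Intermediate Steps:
s(p) = 2*p² (s(p) = p*(2*p) = 2*p²)
P(t, k) = -3*t² (P(t, k) = (-3*t)*t = -3*t²)
w = -½ (w = -½*1 = -½ ≈ -0.50000)
C(N) = 0
H(v) = v (H(v) = v + 0 = v)
(180 - 187*P(15, s(3))) + H(-366) = (180 - (-561)*15²) - 366 = (180 - (-561)*225) - 366 = (180 - 187*(-675)) - 366 = (180 + 126225) - 366 = 126405 - 366 = 126039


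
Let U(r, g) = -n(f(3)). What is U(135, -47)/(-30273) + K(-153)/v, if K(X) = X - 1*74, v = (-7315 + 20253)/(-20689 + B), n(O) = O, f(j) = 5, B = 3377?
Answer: 59483813321/195836037 ≈ 303.74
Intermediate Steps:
U(r, g) = -5 (U(r, g) = -1*5 = -5)
v = -6469/8656 (v = (-7315 + 20253)/(-20689 + 3377) = 12938/(-17312) = 12938*(-1/17312) = -6469/8656 ≈ -0.74734)
K(X) = -74 + X (K(X) = X - 74 = -74 + X)
U(135, -47)/(-30273) + K(-153)/v = -5/(-30273) + (-74 - 153)/(-6469/8656) = -5*(-1/30273) - 227*(-8656/6469) = 5/30273 + 1964912/6469 = 59483813321/195836037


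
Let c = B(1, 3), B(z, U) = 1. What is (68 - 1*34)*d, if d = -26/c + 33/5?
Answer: -3298/5 ≈ -659.60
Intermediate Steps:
c = 1
d = -97/5 (d = -26/1 + 33/5 = -26*1 + 33*(⅕) = -26 + 33/5 = -97/5 ≈ -19.400)
(68 - 1*34)*d = (68 - 1*34)*(-97/5) = (68 - 34)*(-97/5) = 34*(-97/5) = -3298/5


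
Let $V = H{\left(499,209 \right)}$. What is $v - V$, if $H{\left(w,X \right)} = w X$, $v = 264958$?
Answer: $160667$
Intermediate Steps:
$H{\left(w,X \right)} = X w$
$V = 104291$ ($V = 209 \cdot 499 = 104291$)
$v - V = 264958 - 104291 = 160667$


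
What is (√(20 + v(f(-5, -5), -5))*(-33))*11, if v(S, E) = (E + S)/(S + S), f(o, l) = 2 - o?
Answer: -363*√987/7 ≈ -1629.2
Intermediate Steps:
v(S, E) = (E + S)/(2*S) (v(S, E) = (E + S)/((2*S)) = (E + S)*(1/(2*S)) = (E + S)/(2*S))
(√(20 + v(f(-5, -5), -5))*(-33))*11 = (√(20 + (-5 + (2 - 1*(-5)))/(2*(2 - 1*(-5))))*(-33))*11 = (√(20 + (-5 + (2 + 5))/(2*(2 + 5)))*(-33))*11 = (√(20 + (½)*(-5 + 7)/7)*(-33))*11 = (√(20 + (½)*(⅐)*2)*(-33))*11 = (√(20 + ⅐)*(-33))*11 = (√(141/7)*(-33))*11 = ((√987/7)*(-33))*11 = -33*√987/7*11 = -363*√987/7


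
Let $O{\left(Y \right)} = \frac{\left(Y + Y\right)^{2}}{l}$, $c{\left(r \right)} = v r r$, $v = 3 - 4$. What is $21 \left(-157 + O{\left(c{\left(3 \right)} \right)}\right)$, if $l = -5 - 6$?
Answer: $- \frac{43071}{11} \approx -3915.5$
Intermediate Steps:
$v = -1$
$c{\left(r \right)} = - r^{2}$ ($c{\left(r \right)} = - r r = - r^{2}$)
$l = -11$
$O{\left(Y \right)} = - \frac{4 Y^{2}}{11}$ ($O{\left(Y \right)} = \frac{\left(Y + Y\right)^{2}}{-11} = \left(2 Y\right)^{2} \left(- \frac{1}{11}\right) = 4 Y^{2} \left(- \frac{1}{11}\right) = - \frac{4 Y^{2}}{11}$)
$21 \left(-157 + O{\left(c{\left(3 \right)} \right)}\right) = 21 \left(-157 - \frac{4 \left(- 3^{2}\right)^{2}}{11}\right) = 21 \left(-157 - \frac{4 \left(\left(-1\right) 9\right)^{2}}{11}\right) = 21 \left(-157 - \frac{4 \left(-9\right)^{2}}{11}\right) = 21 \left(-157 - \frac{324}{11}\right) = 21 \left(- \frac{2051}{11}\right) = - \frac{43071}{11}$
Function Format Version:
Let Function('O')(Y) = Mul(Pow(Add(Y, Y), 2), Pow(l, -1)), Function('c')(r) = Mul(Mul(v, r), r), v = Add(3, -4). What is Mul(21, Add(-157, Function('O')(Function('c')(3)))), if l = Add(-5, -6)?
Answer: Rational(-43071, 11) ≈ -3915.5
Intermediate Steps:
v = -1
Function('c')(r) = Mul(-1, Pow(r, 2)) (Function('c')(r) = Mul(Mul(-1, r), r) = Mul(-1, Pow(r, 2)))
l = -11
Function('O')(Y) = Mul(Rational(-4, 11), Pow(Y, 2)) (Function('O')(Y) = Mul(Pow(Add(Y, Y), 2), Pow(-11, -1)) = Mul(Pow(Mul(2, Y), 2), Rational(-1, 11)) = Mul(Mul(4, Pow(Y, 2)), Rational(-1, 11)) = Mul(Rational(-4, 11), Pow(Y, 2)))
Mul(21, Add(-157, Function('O')(Function('c')(3)))) = Mul(21, Add(-157, Mul(Rational(-4, 11), Pow(Mul(-1, Pow(3, 2)), 2)))) = Mul(21, Add(-157, Mul(Rational(-4, 11), Pow(Mul(-1, 9), 2)))) = Mul(21, Add(-157, Mul(Rational(-4, 11), Pow(-9, 2)))) = Mul(21, Add(-157, Mul(Rational(-4, 11), 81))) = Mul(21, Add(-157, Rational(-324, 11))) = Mul(21, Rational(-2051, 11)) = Rational(-43071, 11)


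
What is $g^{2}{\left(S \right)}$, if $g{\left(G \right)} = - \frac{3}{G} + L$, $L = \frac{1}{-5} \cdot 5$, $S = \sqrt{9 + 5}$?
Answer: $\frac{23}{14} + \frac{3 \sqrt{14}}{7} \approx 3.2464$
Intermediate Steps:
$S = \sqrt{14} \approx 3.7417$
$L = -1$ ($L = \left(- \frac{1}{5}\right) 5 = -1$)
$g{\left(G \right)} = -1 - \frac{3}{G}$ ($g{\left(G \right)} = - \frac{3}{G} - 1 = -1 - \frac{3}{G}$)
$g^{2}{\left(S \right)} = \left(\frac{-3 - \sqrt{14}}{\sqrt{14}}\right)^{2} = \left(\frac{\sqrt{14}}{14} \left(-3 - \sqrt{14}\right)\right)^{2} = \left(\frac{\sqrt{14} \left(-3 - \sqrt{14}\right)}{14}\right)^{2} = \frac{\left(-3 - \sqrt{14}\right)^{2}}{14}$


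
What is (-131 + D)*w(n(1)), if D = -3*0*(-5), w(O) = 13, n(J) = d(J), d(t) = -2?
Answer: -1703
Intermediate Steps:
n(J) = -2
D = 0 (D = 0*(-5) = 0)
(-131 + D)*w(n(1)) = (-131 + 0)*13 = -131*13 = -1703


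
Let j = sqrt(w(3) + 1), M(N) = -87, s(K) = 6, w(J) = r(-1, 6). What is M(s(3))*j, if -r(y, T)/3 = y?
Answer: -174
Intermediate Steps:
r(y, T) = -3*y
w(J) = 3 (w(J) = -3*(-1) = 3)
j = 2 (j = sqrt(3 + 1) = sqrt(4) = 2)
M(s(3))*j = -87*2 = -174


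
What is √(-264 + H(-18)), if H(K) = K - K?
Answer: 2*I*√66 ≈ 16.248*I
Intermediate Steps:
H(K) = 0
√(-264 + H(-18)) = √(-264 + 0) = √(-264) = 2*I*√66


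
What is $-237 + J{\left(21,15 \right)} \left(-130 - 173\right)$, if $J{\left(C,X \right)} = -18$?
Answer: $5217$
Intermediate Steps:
$-237 + J{\left(21,15 \right)} \left(-130 - 173\right) = -237 - 18 \left(-130 - 173\right) = -237 - -5454 = -237 + 5454 = 5217$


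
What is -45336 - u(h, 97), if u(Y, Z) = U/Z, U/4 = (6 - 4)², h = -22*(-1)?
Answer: -4397608/97 ≈ -45336.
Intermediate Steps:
h = 22
U = 16 (U = 4*(6 - 4)² = 4*2² = 4*4 = 16)
u(Y, Z) = 16/Z
-45336 - u(h, 97) = -45336 - 16/97 = -4397608/97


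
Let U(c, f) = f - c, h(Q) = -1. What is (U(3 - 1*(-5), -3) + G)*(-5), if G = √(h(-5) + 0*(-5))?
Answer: 55 - 5*I ≈ 55.0 - 5.0*I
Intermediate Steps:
G = I (G = √(-1 + 0*(-5)) = √(-1 + 0) = √(-1) = I ≈ 1.0*I)
(U(3 - 1*(-5), -3) + G)*(-5) = ((-3 - (3 - 1*(-5))) + I)*(-5) = ((-3 - (3 + 5)) + I)*(-5) = ((-3 - 1*8) + I)*(-5) = ((-3 - 8) + I)*(-5) = (-11 + I)*(-5) = 55 - 5*I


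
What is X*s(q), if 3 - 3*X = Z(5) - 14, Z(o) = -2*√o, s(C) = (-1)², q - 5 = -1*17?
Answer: 17/3 + 2*√5/3 ≈ 7.1574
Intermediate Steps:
q = -12 (q = 5 - 1*17 = 5 - 17 = -12)
s(C) = 1
X = 17/3 + 2*√5/3 (X = 1 - (-2*√5 - 14)/3 = 1 - (-14 - 2*√5)/3 = 1 + (14/3 + 2*√5/3) = 17/3 + 2*√5/3 ≈ 7.1574)
X*s(q) = (17/3 + 2*√5/3)*1 = 17/3 + 2*√5/3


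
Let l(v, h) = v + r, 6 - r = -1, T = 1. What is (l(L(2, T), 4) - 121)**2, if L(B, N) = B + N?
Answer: 12321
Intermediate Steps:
r = 7 (r = 6 - 1*(-1) = 6 + 1 = 7)
l(v, h) = 7 + v (l(v, h) = v + 7 = 7 + v)
(l(L(2, T), 4) - 121)**2 = ((7 + (2 + 1)) - 121)**2 = ((7 + 3) - 121)**2 = (10 - 121)**2 = (-111)**2 = 12321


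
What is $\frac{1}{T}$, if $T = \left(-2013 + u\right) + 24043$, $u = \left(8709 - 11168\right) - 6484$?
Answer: $\frac{1}{13087} \approx 7.6412 \cdot 10^{-5}$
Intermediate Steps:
$u = -8943$ ($u = -2459 - 6484 = -8943$)
$T = 13087$ ($T = \left(-2013 - 8943\right) + 24043 = -10956 + 24043 = 13087$)
$\frac{1}{T} = \frac{1}{13087}$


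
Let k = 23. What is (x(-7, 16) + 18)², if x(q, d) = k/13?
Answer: 66049/169 ≈ 390.82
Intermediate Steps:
x(q, d) = 23/13
(x(-7, 16) + 18)² = (23/13 + 18)² = (257/13)² = 66049/169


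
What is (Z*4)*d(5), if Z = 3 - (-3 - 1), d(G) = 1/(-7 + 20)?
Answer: 28/13 ≈ 2.1538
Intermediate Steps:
d(G) = 1/13
Z = 7 (Z = 3 - 1*(-4) = 3 + 4 = 7)
(Z*4)*d(5) = (7*4)*(1/13) = 28*(1/13) = 28/13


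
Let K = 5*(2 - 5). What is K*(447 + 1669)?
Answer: -31740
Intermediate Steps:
K = -15 (K = 5*(-3) = -15)
K*(447 + 1669) = -15*(447 + 1669) = -15*2116 = -31740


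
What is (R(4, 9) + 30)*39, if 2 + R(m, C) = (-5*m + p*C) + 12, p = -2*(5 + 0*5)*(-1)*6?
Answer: 21840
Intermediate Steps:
p = 60 (p = -2*(5 + 0)*(-1)*6 = -10*(-1)*6 = -2*(-5)*6 = 10*6 = 60)
R(m, C) = 10 - 5*m + 60*C (R(m, C) = -2 + ((-5*m + 60*C) + 12) = -2 + (12 - 5*m + 60*C) = 10 - 5*m + 60*C)
(R(4, 9) + 30)*39 = ((10 - 5*4 + 60*9) + 30)*39 = ((10 - 20 + 540) + 30)*39 = (530 + 30)*39 = 560*39 = 21840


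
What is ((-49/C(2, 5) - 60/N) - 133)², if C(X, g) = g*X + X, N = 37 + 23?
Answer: 2745649/144 ≈ 19067.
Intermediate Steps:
N = 60
C(X, g) = X + X*g (C(X, g) = X*g + X = X + X*g)
((-49/C(2, 5) - 60/N) - 133)² = ((-49*1/(2*(1 + 5)) - 60/60) - 133)² = ((-49/(2*6) - 60*1/60) - 133)² = ((-49/12 - 1) - 133)² = (-61/12 - 133)² = (-1657/12)² = 2745649/144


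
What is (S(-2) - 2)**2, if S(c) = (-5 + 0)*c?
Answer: 64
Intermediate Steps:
S(c) = -5*c
(S(-2) - 2)**2 = (-5*(-2) - 2)**2 = (10 - 2)**2 = 8**2 = 64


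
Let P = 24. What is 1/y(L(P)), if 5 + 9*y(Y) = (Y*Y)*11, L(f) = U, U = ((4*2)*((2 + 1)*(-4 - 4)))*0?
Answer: -9/5 ≈ -1.8000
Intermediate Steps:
U = 0 (U = (8*(3*(-8)))*0 = (8*(-24))*0 = -192*0 = 0)
L(f) = 0
y(Y) = -5/9 + 11*Y**2/9 (y(Y) = -5/9 + ((Y*Y)*11)/9 = -5/9 + (Y**2*11)/9 = -5/9 + (11*Y**2)/9 = -5/9 + 11*Y**2/9)
1/y(L(P)) = 1/(-5/9 + (11/9)*0**2) = 1/(-5/9 + (11/9)*0) = 1/(-5/9 + 0) = 1/(-5/9) = -9/5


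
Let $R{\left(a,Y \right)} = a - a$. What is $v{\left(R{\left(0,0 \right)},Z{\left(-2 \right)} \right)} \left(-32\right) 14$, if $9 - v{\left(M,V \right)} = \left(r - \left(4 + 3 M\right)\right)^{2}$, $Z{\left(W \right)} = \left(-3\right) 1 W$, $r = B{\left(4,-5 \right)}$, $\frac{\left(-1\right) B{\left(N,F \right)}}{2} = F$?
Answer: $12096$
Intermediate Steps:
$R{\left(a,Y \right)} = 0$
$B{\left(N,F \right)} = - 2 F$
$r = 10$ ($r = \left(-2\right) \left(-5\right) = 10$)
$Z{\left(W \right)} = - 3 W$
$v{\left(M,V \right)} = 9 - \left(6 - 3 M\right)^{2}$ ($v{\left(M,V \right)} = 9 - \left(10 - \left(4 + 3 M\right)\right)^{2} = 9 - \left(6 - 3 M\right)^{2}$)
$v{\left(R{\left(0,0 \right)},Z{\left(-2 \right)} \right)} \left(-32\right) 14 = \left(9 - 9 \left(-2 + 0\right)^{2}\right) \left(-32\right) 14 = \left(9 - 9 \left(-2\right)^{2}\right) \left(-32\right) 14 = \left(9 - 36\right) \left(-32\right) 14 = \left(-27\right) \left(-32\right) 14 = 864 \cdot 14 = 12096$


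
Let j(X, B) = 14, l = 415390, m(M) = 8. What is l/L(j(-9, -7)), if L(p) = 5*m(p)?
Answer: 41539/4 ≈ 10385.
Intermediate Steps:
L(p) = 40 (L(p) = 5*8 = 40)
l/L(j(-9, -7)) = 415390/40 = 415390*(1/40) = 41539/4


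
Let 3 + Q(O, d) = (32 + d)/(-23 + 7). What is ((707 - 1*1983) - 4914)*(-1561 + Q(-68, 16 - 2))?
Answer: 38795825/4 ≈ 9.6990e+6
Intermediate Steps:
Q(O, d) = -5 - d/16 (Q(O, d) = -3 + (32 + d)/(-23 + 7) = -3 + (32 + d)/(-16) = -3 + (32 + d)*(-1/16) = -3 + (-2 - d/16) = -5 - d/16)
((707 - 1*1983) - 4914)*(-1561 + Q(-68, 16 - 2)) = ((707 - 1*1983) - 4914)*(-1561 + (-5 - (16 - 2)/16)) = ((707 - 1983) - 4914)*(-1561 + (-5 - 1/16*14)) = (-1276 - 4914)*(-1561 + (-5 - 7/8)) = -6190*(-1561 - 47/8) = -6190*(-12535/8) = 38795825/4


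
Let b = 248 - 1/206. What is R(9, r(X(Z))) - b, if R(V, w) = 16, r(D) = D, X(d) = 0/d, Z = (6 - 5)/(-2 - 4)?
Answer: -47791/206 ≈ -232.00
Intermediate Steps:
b = 51087/206 (b = 248 - 1*1/206 = 248 - 1/206 = 51087/206 ≈ 248.00)
Z = -1/6 (Z = 1/(-6) = 1*(-1/6) = -1/6 ≈ -0.16667)
X(d) = 0
R(9, r(X(Z))) - b = 16 - 1*51087/206 = 16 - 51087/206 = -47791/206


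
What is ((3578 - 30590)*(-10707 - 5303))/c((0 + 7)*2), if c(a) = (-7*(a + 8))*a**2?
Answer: -54057765/3773 ≈ -14328.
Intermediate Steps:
c(a) = a**2*(-56 - 7*a) (c(a) = (-7*(8 + a))*a**2 = (-56 - 7*a)*a**2 = a**2*(-56 - 7*a))
((3578 - 30590)*(-10707 - 5303))/c((0 + 7)*2) = ((3578 - 30590)*(-10707 - 5303))/((7*((0 + 7)*2)**2*(-8 - (0 + 7)*2))) = (-27012*(-16010))/((7*(7*2)**2*(-8 - 7*2))) = 432462120/((7*14**2*(-8 - 1*14))) = 432462120/((7*196*(-8 - 14))) = 432462120/((7*196*(-22))) = 432462120/(-30184) = 432462120*(-1/30184) = -54057765/3773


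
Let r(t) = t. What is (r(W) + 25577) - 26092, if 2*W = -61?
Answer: -1091/2 ≈ -545.50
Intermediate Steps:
W = -61/2 (W = (½)*(-61) = -61/2 ≈ -30.500)
(r(W) + 25577) - 26092 = (-61/2 + 25577) - 26092 = 51093/2 - 26092 = -1091/2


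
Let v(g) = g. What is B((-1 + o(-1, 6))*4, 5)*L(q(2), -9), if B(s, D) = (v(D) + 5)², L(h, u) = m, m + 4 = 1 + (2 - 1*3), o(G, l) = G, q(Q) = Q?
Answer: -400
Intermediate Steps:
m = -4 (m = -4 + (1 + (2 - 1*3)) = -4 + (1 + (2 - 3)) = -4 + (1 - 1) = -4 + 0 = -4)
L(h, u) = -4
B(s, D) = (5 + D)² (B(s, D) = (D + 5)² = (5 + D)²)
B((-1 + o(-1, 6))*4, 5)*L(q(2), -9) = (5 + 5)²*(-4) = 10²*(-4) = 100*(-4) = -400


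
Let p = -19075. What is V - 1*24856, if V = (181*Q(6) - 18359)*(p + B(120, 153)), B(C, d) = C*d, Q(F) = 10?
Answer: 11807679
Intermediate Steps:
V = 11832535 (V = (181*10 - 18359)*(-19075 + 120*153) = (1810 - 18359)*(-19075 + 18360) = -16549*(-715) = 11832535)
V - 1*24856 = 11832535 - 1*24856 = 11832535 - 24856 = 11807679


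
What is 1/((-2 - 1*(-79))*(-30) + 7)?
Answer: -1/2303 ≈ -0.00043422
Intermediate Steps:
1/((-2 - 1*(-79))*(-30) + 7) = 1/((-2 + 79)*(-30) + 7) = 1/(77*(-30) + 7) = 1/(-2310 + 7) = 1/(-2303) = -1/2303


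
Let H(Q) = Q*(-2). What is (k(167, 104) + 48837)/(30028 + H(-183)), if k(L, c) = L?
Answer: 24502/15197 ≈ 1.6123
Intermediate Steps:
H(Q) = -2*Q
(k(167, 104) + 48837)/(30028 + H(-183)) = (167 + 48837)/(30028 - 2*(-183)) = 49004/(30028 + 366) = 49004/30394 = 49004*(1/30394) = 24502/15197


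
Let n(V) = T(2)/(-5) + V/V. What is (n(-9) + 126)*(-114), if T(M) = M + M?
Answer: -71934/5 ≈ -14387.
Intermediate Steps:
T(M) = 2*M
n(V) = 1/5 (n(V) = (2*2)/(-5) + V/V = 4*(-1/5) + 1 = -4/5 + 1 = 1/5)
(n(-9) + 126)*(-114) = (1/5 + 126)*(-114) = (631/5)*(-114) = -71934/5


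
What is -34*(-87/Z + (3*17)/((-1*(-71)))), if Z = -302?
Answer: -366843/10721 ≈ -34.217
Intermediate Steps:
-34*(-87/Z + (3*17)/((-1*(-71)))) = -34*(-87/(-302) + (3*17)/((-1*(-71)))) = -34*(-87*(-1/302) + 51/71) = -34*(87/302 + 51*(1/71)) = -34*(87/302 + 51/71) = -34*21579/21442 = -366843/10721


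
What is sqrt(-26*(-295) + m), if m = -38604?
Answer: I*sqrt(30934) ≈ 175.88*I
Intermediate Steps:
sqrt(-26*(-295) + m) = sqrt(-26*(-295) - 38604) = sqrt(7670 - 38604) = sqrt(-30934) = I*sqrt(30934)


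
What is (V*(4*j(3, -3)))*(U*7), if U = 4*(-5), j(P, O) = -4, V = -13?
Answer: -29120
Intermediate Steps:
U = -20
(V*(4*j(3, -3)))*(U*7) = (-52*(-4))*(-20*7) = -13*(-16)*(-140) = 208*(-140) = -29120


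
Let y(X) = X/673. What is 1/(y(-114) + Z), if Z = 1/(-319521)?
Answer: -215037633/36426067 ≈ -5.9034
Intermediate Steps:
y(X) = X/673 (y(X) = X*(1/673) = X/673)
Z = -1/319521 ≈ -3.1297e-6
1/(y(-114) + Z) = 1/((1/673)*(-114) - 1/319521) = 1/(-114/673 - 1/319521) = 1/(-36426067/215037633) = -215037633/36426067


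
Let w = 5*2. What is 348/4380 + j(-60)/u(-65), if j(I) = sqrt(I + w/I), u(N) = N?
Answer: 29/365 - 19*I*sqrt(6)/390 ≈ 0.079452 - 0.11933*I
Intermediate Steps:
w = 10
j(I) = sqrt(I + 10/I)
348/4380 + j(-60)/u(-65) = 348/4380 + sqrt(-60 + 10/(-60))/(-65) = 348*(1/4380) + sqrt(-60 + 10*(-1/60))*(-1/65) = 29/365 + sqrt(-60 - 1/6)*(-1/65) = 29/365 + sqrt(-361/6)*(-1/65) = 29/365 + (19*I*sqrt(6)/6)*(-1/65) = 29/365 - 19*I*sqrt(6)/390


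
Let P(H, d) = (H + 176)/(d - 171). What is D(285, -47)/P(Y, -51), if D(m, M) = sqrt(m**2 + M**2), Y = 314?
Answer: -111*sqrt(83434)/245 ≈ -130.87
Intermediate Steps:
D(m, M) = sqrt(M**2 + m**2)
P(H, d) = (176 + H)/(-171 + d)
D(285, -47)/P(Y, -51) = sqrt((-47)**2 + 285**2)/(((176 + 314)/(-171 - 51))) = sqrt(2209 + 81225)/((490/(-222))) = sqrt(83434)/((-1/222*490)) = sqrt(83434)/(-245/111) = sqrt(83434)*(-111/245) = -111*sqrt(83434)/245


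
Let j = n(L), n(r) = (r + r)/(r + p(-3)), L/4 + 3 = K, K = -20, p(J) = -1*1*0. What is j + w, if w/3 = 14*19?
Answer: 800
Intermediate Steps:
p(J) = 0 (p(J) = -1*0 = 0)
L = -92 (L = -12 + 4*(-20) = -12 - 80 = -92)
n(r) = 2 (n(r) = (r + r)/(r + 0) = (2*r)/r = 2)
w = 798 (w = 3*(14*19) = 3*266 = 798)
j = 2
j + w = 2 + 798 = 800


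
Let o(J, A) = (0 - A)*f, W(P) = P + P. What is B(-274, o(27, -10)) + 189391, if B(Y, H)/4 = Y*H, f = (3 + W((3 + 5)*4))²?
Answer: -49010049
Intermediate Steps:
W(P) = 2*P
f = 4489 (f = (3 + 2*((3 + 5)*4))² = (3 + 2*(8*4))² = (3 + 2*32)² = (3 + 64)² = 67² = 4489)
o(J, A) = -4489*A (o(J, A) = (0 - A)*4489 = -A*4489 = -4489*A)
B(Y, H) = 4*H*Y (B(Y, H) = 4*(Y*H) = 4*(H*Y) = 4*H*Y)
B(-274, o(27, -10)) + 189391 = 4*(-4489*(-10))*(-274) + 189391 = 4*44890*(-274) + 189391 = -49199440 + 189391 = -49010049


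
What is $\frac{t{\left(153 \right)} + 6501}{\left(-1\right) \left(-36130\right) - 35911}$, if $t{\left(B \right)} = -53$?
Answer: $\frac{6448}{219} \approx 29.443$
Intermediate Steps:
$\frac{t{\left(153 \right)} + 6501}{\left(-1\right) \left(-36130\right) - 35911} = \frac{-53 + 6501}{\left(-1\right) \left(-36130\right) - 35911} = \frac{6448}{36130 - 35911} = \frac{6448}{219}$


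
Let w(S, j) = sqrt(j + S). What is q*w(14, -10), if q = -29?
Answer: -58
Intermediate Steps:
w(S, j) = sqrt(S + j)
q*w(14, -10) = -29*sqrt(14 - 10) = -29*sqrt(4) = -29*2 = -58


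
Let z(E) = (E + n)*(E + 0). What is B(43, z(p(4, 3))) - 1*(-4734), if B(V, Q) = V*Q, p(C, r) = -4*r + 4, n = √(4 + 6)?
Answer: 7486 - 344*√10 ≈ 6398.2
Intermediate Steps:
n = √10 ≈ 3.1623
p(C, r) = 4 - 4*r
z(E) = E*(E + √10) (z(E) = (E + √10)*(E + 0) = (E + √10)*E = E*(E + √10))
B(V, Q) = Q*V
B(43, z(p(4, 3))) - 1*(-4734) = ((4 - 4*3)*((4 - 4*3) + √10))*43 - 1*(-4734) = ((4 - 12)*((4 - 12) + √10))*43 + 4734 = -8*(-8 + √10)*43 + 4734 = (64 - 8*√10)*43 + 4734 = (2752 - 344*√10) + 4734 = 7486 - 344*√10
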